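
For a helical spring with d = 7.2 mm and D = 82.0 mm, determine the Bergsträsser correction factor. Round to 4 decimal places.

C = D/d = 82.0/7.2 = 11.3889
K_B = (4C+2)/(4C−3) = 47.556/42.556 = 1.1175

1.1175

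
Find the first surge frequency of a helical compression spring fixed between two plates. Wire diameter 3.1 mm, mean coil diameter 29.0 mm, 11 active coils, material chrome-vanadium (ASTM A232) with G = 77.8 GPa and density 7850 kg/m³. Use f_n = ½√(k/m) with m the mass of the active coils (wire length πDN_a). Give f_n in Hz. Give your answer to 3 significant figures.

119 Hz

k = Gd⁴/(8D³N_a) = (77.8×10³)(3.1⁴)/(8·29.0³·11) = 3.3477 N/mm = 3347.7 N/m
Wire length L = πDN_a = π·29.0·11 = 1002.2 mm
m = ρ·(πd²/4)·L = 7850 × 7.5477×10⁻⁶ m² × 1.0022 m = 0.059378 kg
f_n = ½√(k/m) = 0.5·√(3347.7/0.059378) = 0.5·√(56380) = 118.72 Hz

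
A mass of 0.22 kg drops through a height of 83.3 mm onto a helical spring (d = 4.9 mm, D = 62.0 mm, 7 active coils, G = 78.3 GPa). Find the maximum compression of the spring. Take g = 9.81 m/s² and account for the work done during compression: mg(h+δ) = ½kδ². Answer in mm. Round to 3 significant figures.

11.0 mm

k = Gd⁴/(8D³N_a) = (78.3×10³)(4.9⁴)/(8·62.0³·7) = 3.3821 N/mm
W = mg = 0.22 × 9.81 = 2.1582 N
½kδ² − Wδ − Wh = 0 → δ = (W + √(W² + 2kWh))/k
δ = (2.1582 + √(4.6578 + 1216.05))/3.3821 = (2.1582 + 34.939)/3.3821 = 10.969 mm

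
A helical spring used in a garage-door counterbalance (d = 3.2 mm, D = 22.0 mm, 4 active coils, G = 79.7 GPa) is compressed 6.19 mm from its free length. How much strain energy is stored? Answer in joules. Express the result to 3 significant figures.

k = Gd⁴/(8D³N_a) = (79.7×10³)(3.2⁴)/(8·22.0³·4) = 24.527 N/mm
U = ½kδ² = 0.5 × 24.527 × 6.19² = 469.88 N·mm = 0.46988 J

0.470 J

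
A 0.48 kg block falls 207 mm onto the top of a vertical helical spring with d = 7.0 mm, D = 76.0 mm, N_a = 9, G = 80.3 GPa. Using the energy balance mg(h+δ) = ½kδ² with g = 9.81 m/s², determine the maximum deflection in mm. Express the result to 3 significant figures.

18.7 mm

k = Gd⁴/(8D³N_a) = (80.3×10³)(7.0⁴)/(8·76.0³·9) = 6.1001 N/mm
W = mg = 0.48 × 9.81 = 4.7088 N
½kδ² − Wδ − Wh = 0 → δ = (W + √(W² + 2kWh))/k
δ = (4.7088 + √(22.173 + 11891.7))/6.1001 = (4.7088 + 109.15)/6.1001 = 18.665 mm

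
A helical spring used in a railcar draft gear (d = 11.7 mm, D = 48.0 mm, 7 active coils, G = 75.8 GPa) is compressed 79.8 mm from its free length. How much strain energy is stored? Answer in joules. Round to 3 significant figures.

730 J

k = Gd⁴/(8D³N_a) = (75.8×10³)(11.7⁴)/(8·48.0³·7) = 229.35 N/mm
U = ½kδ² = 0.5 × 229.35 × 79.8² = 7.3026e+05 N·mm = 730.26 J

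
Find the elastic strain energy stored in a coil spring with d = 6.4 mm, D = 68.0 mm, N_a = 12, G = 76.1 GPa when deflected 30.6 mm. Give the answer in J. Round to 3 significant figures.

k = Gd⁴/(8D³N_a) = (76.1×10³)(6.4⁴)/(8·68.0³·12) = 4.2297 N/mm
U = ½kδ² = 0.5 × 4.2297 × 30.6² = 1980.2 N·mm = 1.9802 J

1.98 J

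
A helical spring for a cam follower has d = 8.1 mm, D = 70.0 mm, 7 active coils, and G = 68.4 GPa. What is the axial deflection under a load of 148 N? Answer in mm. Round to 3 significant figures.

k = Gd⁴/(8D³N_a) = (68.4×10³)(8.1⁴)/(8·70.0³·7) = 15.329 N/mm
δ = F/k = 148 / 15.329 = 9.6549 mm

9.65 mm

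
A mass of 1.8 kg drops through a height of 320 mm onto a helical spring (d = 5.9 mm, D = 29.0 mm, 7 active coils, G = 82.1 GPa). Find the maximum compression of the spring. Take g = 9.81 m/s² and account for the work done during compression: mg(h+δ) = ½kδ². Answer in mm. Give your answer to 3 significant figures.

k = Gd⁴/(8D³N_a) = (82.1×10³)(5.9⁴)/(8·29.0³·7) = 72.84 N/mm
W = mg = 1.8 × 9.81 = 17.658 N
½kδ² − Wδ − Wh = 0 → δ = (W + √(W² + 2kWh))/k
δ = (17.658 + √(311.8 + 823172))/72.84 = (17.658 + 907.46)/72.84 = 12.701 mm

12.7 mm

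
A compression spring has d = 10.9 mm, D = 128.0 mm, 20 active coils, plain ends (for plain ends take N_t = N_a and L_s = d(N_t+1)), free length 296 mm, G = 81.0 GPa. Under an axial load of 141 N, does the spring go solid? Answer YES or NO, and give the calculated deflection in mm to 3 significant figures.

k = Gd⁴/(8D³N_a) = (81.0×10³)(10.9⁴)/(8·128.0³·20) = 3.4075 N/mm
N_t = 20; L_s = 10.9·21 = 228.9 mm; δ_solid = L₀ − L_s = 296 − 228.9 = 67.1 mm
δ = F/k = 141/3.4075 = 41.379 mm
δ < δ_solid → spring does not go solid

NO, δ = 41.4 mm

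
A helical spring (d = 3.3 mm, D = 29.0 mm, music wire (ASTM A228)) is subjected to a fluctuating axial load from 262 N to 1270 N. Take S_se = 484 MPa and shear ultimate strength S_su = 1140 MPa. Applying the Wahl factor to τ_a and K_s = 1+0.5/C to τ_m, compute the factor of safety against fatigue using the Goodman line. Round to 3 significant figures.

0.253

C = D/d = 29.0/3.3 = 8.7879; K_W = (4C−1)/(4C−4)+0.615/C = 1.1663; K_s = 1+0.5/C = 1.0569
F_a = (F_max−F_min)/2 = 504 N; F_m = (F_max+F_min)/2 = 766 N
τ_a = K_W·8F_aD/(πd³) = 1.1663 × 1035.7 = 1207.9 MPa
τ_m = K_s·8F_mD/(πd³) = 1.0569 × 1574.1 = 1663.6 MPa
Goodman: 1/n_f = τ_a/S_se + τ_m/S_su = 1207.9/484 + 1663.6/1140 = 2.49567 + 1.45933 = 3.955
n_f = 1/3.955 = 0.2528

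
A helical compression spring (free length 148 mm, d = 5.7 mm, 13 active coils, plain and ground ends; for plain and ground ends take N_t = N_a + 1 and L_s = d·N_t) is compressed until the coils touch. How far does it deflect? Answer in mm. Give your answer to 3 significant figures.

68.2 mm

N_t = 14; L_s = 5.7·14 = 79.8 mm
δ_solid = L₀ − L_s = 148 − 79.8 = 68.2 mm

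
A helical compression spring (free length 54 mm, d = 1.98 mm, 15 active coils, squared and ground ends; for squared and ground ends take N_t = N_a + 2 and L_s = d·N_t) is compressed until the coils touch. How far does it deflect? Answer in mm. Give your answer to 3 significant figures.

20.3 mm

N_t = 17; L_s = 1.98·17 = 33.66 mm
δ_solid = L₀ − L_s = 54 − 33.66 = 20.34 mm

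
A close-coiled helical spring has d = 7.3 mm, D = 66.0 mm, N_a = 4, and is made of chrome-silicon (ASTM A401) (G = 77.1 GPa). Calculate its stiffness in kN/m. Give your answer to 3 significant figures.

k = Gd⁴/(8D³N_a) = (77.1×10³ × 7.3⁴) / (8 × 66.0³ × 4)
  = 2.1895e+08 / 9.19987e+06 = 23.799 N/mm

23.8 kN/m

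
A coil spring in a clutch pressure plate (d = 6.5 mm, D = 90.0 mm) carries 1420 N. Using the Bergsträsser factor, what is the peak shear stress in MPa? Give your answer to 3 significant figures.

Spring index C = D/d = 90.0/6.5 = 13.8462
K_B = (4C+2)/(4C−3) = 57.385/52.385 = 1.0954
τ₀ = 8FD/(πd³) = 8·1420·90.0/(π·6.5³) = 1.0224e+06/862.76 = 1185 MPa
τ_max = K·τ₀ = 1.0954 × 1185 = 1298.1 MPa

1300 MPa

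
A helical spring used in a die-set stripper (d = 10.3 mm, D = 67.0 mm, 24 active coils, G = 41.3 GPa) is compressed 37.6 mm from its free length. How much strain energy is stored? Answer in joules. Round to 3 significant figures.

5.69 J

k = Gd⁴/(8D³N_a) = (41.3×10³)(10.3⁴)/(8·67.0³·24) = 8.0496 N/mm
U = ½kδ² = 0.5 × 8.0496 × 37.6² = 5690.1 N·mm = 5.6901 J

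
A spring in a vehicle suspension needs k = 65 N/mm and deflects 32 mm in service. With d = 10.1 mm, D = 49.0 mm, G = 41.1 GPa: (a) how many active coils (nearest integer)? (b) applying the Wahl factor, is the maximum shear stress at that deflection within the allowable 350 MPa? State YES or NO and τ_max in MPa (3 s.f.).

N_a = Gd⁴/(8D³k) = (41.1×10³)(10.1⁴)/(8·49.0³·65) = 6.991 → N_a = 7
Actual rate k = Gd⁴/(8D³·7) = 64.916 N/mm
Working load F = kδ = 64.916·32 = 2077.3 N
C = 49.0/10.1 = 4.8515; K_W = (4C−1)/(4C−4)+0.615/C = 1.3215
τ_max = K_W·8FD/(πd³) = 1.3215·251.58 = 332.46 MPa
τ_max ≤ 350 MPa → acceptable

(a) 7 coils; (b) YES, τ_max = 332 MPa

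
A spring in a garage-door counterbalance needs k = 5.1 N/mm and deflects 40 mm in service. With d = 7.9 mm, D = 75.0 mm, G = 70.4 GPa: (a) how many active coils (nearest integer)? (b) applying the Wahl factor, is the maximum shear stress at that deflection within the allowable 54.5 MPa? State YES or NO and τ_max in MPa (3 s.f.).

N_a = Gd⁴/(8D³k) = (70.4×10³)(7.9⁴)/(8·75.0³·5.1) = 15.93 → N_a = 16
Actual rate k = Gd⁴/(8D³·16) = 5.0779 N/mm
Working load F = kδ = 5.0779·40 = 203.12 N
C = 75.0/7.9 = 9.4937; K_W = (4C−1)/(4C−4)+0.615/C = 1.1531
τ_max = K_W·8FD/(πd³) = 1.1531·78.681 = 90.725 MPa
τ_max > 54.5 MPa → exceeds allowable

(a) 16 coils; (b) NO, τ_max = 90.7 MPa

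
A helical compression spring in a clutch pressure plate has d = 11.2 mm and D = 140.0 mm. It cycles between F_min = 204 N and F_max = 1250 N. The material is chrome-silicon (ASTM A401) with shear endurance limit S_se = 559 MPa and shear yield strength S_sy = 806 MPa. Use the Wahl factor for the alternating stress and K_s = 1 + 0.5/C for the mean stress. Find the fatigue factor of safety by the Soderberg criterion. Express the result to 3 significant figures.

1.99

C = D/d = 140.0/11.2 = 12.5000; K_W = (4C−1)/(4C−4)+0.615/C = 1.1144; K_s = 1+0.5/C = 1.0400
F_a = (F_max−F_min)/2 = 523 N; F_m = (F_max+F_min)/2 = 727 N
τ_a = K_W·8F_aD/(πd³) = 1.1144 × 132.71 = 147.9 MPa
τ_m = K_s·8F_mD/(πd³) = 1.0400 × 184.48 = 191.86 MPa
Soderberg: 1/n_f = τ_a/S_se + τ_m/S_sy = 147.9/559 + 191.86/806 = 0.26458 + 0.23804 = 0.50262
n_f = 1/0.50262 = 1.99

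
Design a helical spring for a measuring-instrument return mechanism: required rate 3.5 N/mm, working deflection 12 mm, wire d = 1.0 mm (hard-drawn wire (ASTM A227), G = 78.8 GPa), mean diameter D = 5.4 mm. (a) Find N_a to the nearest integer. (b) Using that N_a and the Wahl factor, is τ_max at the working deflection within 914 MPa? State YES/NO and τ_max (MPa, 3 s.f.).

N_a = Gd⁴/(8D³k) = (78.8×10³)(1.0⁴)/(8·5.4³·3.5) = 17.87 → N_a = 18
Actual rate k = Gd⁴/(8D³·18) = 3.4752 N/mm
Working load F = kδ = 3.4752·12 = 41.703 N
C = 5.4/1.0 = 5.4000; K_W = (4C−1)/(4C−4)+0.615/C = 1.2843
τ_max = K_W·8FD/(πd³) = 1.2843·573.45 = 736.51 MPa
τ_max ≤ 914 MPa → acceptable

(a) 18 coils; (b) YES, τ_max = 737 MPa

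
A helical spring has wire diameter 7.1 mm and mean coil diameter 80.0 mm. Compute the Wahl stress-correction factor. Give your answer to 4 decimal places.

C = D/d = 80.0/7.1 = 11.2676
K_W = (4C−1)/(4C−4) + 0.615/C = 44.070/41.070 + 0.0546 = 1.1276

1.1276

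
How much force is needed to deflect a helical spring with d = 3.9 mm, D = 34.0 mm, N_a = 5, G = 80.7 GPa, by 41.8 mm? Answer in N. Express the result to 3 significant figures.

496 N

k = Gd⁴/(8D³N_a) = (80.7×10³)(3.9⁴)/(8·34.0³·5) = 11.875 N/mm
F = k·δ = 11.875 × 41.8 = 496.38 N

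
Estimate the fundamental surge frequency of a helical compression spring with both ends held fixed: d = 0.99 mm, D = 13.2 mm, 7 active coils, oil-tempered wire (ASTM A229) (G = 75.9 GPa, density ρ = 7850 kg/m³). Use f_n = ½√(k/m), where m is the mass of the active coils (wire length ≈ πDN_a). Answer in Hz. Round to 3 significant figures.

284 Hz

k = Gd⁴/(8D³N_a) = (75.9×10³)(0.99⁴)/(8·13.2³·7) = 0.56607 N/mm = 566.07 N/m
Wire length L = πDN_a = π·13.2·7 = 290.28 mm
m = ρ·(πd²/4)·L = 7850 × 0.76977×10⁻⁶ m² × 0.29028 m = 0.0017541 kg
f_n = ½√(k/m) = 0.5·√(566.07/0.0017541) = 0.5·√(3.2272e+05) = 284.04 Hz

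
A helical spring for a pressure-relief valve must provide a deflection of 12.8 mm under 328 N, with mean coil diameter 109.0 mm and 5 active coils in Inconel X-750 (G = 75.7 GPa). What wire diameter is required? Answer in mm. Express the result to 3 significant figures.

Required rate k = F/δ = 328/12.8 = 25.625 N/mm
d = (8D³N_a·k / G)^(1/4) = (8·109.0³·5·25.625 / (75.7×10³))^0.25
  = (17535)^0.25 = 11.5074 mm

11.5 mm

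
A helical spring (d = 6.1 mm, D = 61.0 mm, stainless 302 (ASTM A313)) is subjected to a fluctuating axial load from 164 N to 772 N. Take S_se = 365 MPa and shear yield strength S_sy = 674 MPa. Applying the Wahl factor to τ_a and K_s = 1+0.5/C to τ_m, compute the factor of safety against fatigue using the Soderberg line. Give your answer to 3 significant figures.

0.868

C = D/d = 61.0/6.1 = 10.0000; K_W = (4C−1)/(4C−4)+0.615/C = 1.1448; K_s = 1+0.5/C = 1.0500
F_a = (F_max−F_min)/2 = 304 N; F_m = (F_max+F_min)/2 = 468 N
τ_a = K_W·8F_aD/(πd³) = 1.1448 × 208.04 = 238.18 MPa
τ_m = K_s·8F_mD/(πd³) = 1.0500 × 320.28 = 336.29 MPa
Soderberg: 1/n_f = τ_a/S_se + τ_m/S_sy = 238.18/365 + 336.29/674 = 0.65253 + 0.49895 = 1.1515
n_f = 1/1.1515 = 0.8684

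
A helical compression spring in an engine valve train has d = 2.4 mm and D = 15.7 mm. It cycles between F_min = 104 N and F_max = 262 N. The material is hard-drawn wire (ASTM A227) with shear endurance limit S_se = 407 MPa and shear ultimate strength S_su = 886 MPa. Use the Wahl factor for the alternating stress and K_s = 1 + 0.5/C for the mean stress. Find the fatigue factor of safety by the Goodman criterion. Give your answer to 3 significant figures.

0.750

C = D/d = 15.7/2.4 = 6.5417; K_W = (4C−1)/(4C−4)+0.615/C = 1.2294; K_s = 1+0.5/C = 1.0764
F_a = (F_max−F_min)/2 = 79 N; F_m = (F_max+F_min)/2 = 183 N
τ_a = K_W·8F_aD/(πd³) = 1.2294 × 228.47 = 280.87 MPa
τ_m = K_s·8F_mD/(πd³) = 1.0764 × 529.25 = 569.7 MPa
Goodman: 1/n_f = τ_a/S_se + τ_m/S_su = 280.87/407 + 569.7/886 = 0.69010 + 0.64300 = 1.3331
n_f = 1/1.3331 = 0.7501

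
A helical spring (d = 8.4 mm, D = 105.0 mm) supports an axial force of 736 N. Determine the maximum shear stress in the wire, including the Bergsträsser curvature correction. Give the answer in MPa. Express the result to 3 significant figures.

Spring index C = D/d = 105.0/8.4 = 12.5000
K_B = (4C+2)/(4C−3) = 52.000/47.000 = 1.1064
τ₀ = 8FD/(πd³) = 8·736·105.0/(π·8.4³) = 618240/1862 = 332.02 MPa
τ_max = K·τ₀ = 1.1064 × 332.02 = 367.35 MPa

367 MPa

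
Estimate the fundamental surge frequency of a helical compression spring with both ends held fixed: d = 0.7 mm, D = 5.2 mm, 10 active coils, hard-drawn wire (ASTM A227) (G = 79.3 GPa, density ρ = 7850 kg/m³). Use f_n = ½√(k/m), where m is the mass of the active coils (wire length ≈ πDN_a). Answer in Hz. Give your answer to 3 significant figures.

926 Hz

k = Gd⁴/(8D³N_a) = (79.3×10³)(0.7⁴)/(8·5.2³·10) = 1.6926 N/mm = 1692.6 N/m
Wire length L = πDN_a = π·5.2·10 = 163.36 mm
m = ρ·(πd²/4)·L = 7850 × 0.38485×10⁻⁶ m² × 0.16336 m = 0.00049352 kg
f_n = ½√(k/m) = 0.5·√(1692.6/0.00049352) = 0.5·√(3.4297e+06) = 925.97 Hz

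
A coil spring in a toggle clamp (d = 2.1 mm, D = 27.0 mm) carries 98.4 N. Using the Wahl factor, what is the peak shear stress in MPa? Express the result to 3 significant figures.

Spring index C = D/d = 27.0/2.1 = 12.8571
K_W = (4C−1)/(4C−4) + 0.615/C = 50.429/47.429 + 0.0478 = 1.1111
τ₀ = 8FD/(πd³) = 8·98.4·27.0/(π·2.1³) = 21254.4/29.094 = 730.54 MPa
τ_max = K·τ₀ = 1.1111 × 730.54 = 811.69 MPa

812 MPa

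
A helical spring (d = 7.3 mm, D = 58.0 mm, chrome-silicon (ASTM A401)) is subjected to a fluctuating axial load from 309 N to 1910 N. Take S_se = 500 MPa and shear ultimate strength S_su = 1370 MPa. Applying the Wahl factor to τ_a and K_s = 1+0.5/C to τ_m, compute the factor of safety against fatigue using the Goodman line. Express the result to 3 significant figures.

C = D/d = 58.0/7.3 = 7.9452; K_W = (4C−1)/(4C−4)+0.615/C = 1.1854; K_s = 1+0.5/C = 1.0629
F_a = (F_max−F_min)/2 = 800.5 N; F_m = (F_max+F_min)/2 = 1109.5 N
τ_a = K_W·8F_aD/(πd³) = 1.1854 × 303.92 = 360.27 MPa
τ_m = K_s·8F_mD/(πd³) = 1.0629 × 421.24 = 447.75 MPa
Goodman: 1/n_f = τ_a/S_se + τ_m/S_su = 360.27/500 + 447.75/1370 = 0.72053 + 0.32682 = 1.0474
n_f = 1/1.0474 = 0.9548

0.955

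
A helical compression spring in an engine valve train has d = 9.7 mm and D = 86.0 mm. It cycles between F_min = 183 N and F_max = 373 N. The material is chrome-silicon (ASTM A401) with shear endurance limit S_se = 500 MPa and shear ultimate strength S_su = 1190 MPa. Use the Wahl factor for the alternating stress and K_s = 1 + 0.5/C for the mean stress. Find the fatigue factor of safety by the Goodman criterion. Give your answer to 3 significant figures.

C = D/d = 86.0/9.7 = 8.8660; K_W = (4C−1)/(4C−4)+0.615/C = 1.1647; K_s = 1+0.5/C = 1.0564
F_a = (F_max−F_min)/2 = 95 N; F_m = (F_max+F_min)/2 = 278 N
τ_a = K_W·8F_aD/(πd³) = 1.1647 × 22.795 = 26.55 MPa
τ_m = K_s·8F_mD/(πd³) = 1.0564 × 66.707 = 70.468 MPa
Goodman: 1/n_f = τ_a/S_se + τ_m/S_su = 26.55/500 + 70.468/1190 = 0.05310 + 0.05922 = 0.11232
n_f = 1/0.11232 = 8.903

8.90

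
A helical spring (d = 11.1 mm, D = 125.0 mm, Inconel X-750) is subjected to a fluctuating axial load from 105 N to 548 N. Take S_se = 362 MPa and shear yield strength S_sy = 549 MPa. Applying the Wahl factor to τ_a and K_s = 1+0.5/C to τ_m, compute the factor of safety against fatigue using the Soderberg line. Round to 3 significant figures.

3.28

C = D/d = 125.0/11.1 = 11.2613; K_W = (4C−1)/(4C−4)+0.615/C = 1.1277; K_s = 1+0.5/C = 1.0444
F_a = (F_max−F_min)/2 = 221.5 N; F_m = (F_max+F_min)/2 = 326.5 N
τ_a = K_W·8F_aD/(πd³) = 1.1277 × 51.553 = 58.137 MPa
τ_m = K_s·8F_mD/(πd³) = 1.0444 × 75.991 = 79.365 MPa
Soderberg: 1/n_f = τ_a/S_se + τ_m/S_sy = 58.137/362 + 79.365/549 = 0.16060 + 0.14456 = 0.30516
n_f = 1/0.30516 = 3.277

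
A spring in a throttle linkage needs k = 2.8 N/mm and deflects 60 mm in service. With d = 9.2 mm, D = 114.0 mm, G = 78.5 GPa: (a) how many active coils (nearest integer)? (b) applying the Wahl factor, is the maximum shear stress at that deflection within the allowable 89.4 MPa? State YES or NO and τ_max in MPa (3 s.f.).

(a) 17 coils; (b) YES, τ_max = 69.6 MPa

N_a = Gd⁴/(8D³k) = (78.5×10³)(9.2⁴)/(8·114.0³·2.8) = 16.95 → N_a = 17
Actual rate k = Gd⁴/(8D³·17) = 2.791 N/mm
Working load F = kδ = 2.791·60 = 167.46 N
C = 114.0/9.2 = 12.3913; K_W = (4C−1)/(4C−4)+0.615/C = 1.1155
τ_max = K_W·8FD/(πd³) = 1.1155·62.431 = 69.64 MPa
τ_max ≤ 89.4 MPa → acceptable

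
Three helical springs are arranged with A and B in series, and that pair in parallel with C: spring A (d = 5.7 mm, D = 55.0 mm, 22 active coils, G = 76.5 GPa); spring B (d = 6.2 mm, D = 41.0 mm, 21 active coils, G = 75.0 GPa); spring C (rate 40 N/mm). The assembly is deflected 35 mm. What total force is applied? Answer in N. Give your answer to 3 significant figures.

1470 N

k_A = Gd⁴/(8D³N_a) = (76.5×10³)(5.7⁴)/(8·55.0³·22) = 2.7578 N/mm
k_B = Gd⁴/(8D³N_a) = (75.0×10³)(6.2⁴)/(8·41.0³·21) = 9.5712 N/mm
Springs A,B series: k_AB = 1/(1/2.7578+1/9.5712) = 2.1409 N/mm; parallel with C: k_eq = 2.1409+40 = 42.141 N/mm
F = k_eq·δ = 42.141·35 = 1474.9 N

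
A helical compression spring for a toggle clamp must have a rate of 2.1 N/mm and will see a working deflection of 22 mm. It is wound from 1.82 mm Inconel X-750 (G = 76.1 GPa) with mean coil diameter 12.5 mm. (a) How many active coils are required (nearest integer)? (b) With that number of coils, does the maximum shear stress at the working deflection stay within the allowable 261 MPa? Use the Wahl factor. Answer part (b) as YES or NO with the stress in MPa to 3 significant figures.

N_a = Gd⁴/(8D³k) = (76.1×10³)(1.82⁴)/(8·12.5³·2.1) = 25.45 → N_a = 25
Actual rate k = Gd⁴/(8D³·25) = 2.1375 N/mm
Working load F = kδ = 2.1375·22 = 47.025 N
C = 12.5/1.82 = 6.8681; K_W = (4C−1)/(4C−4)+0.615/C = 1.2174
τ_max = K_W·8FD/(πd³) = 1.2174·248.3 = 302.26 MPa
τ_max > 261 MPa → exceeds allowable

(a) 25 coils; (b) NO, τ_max = 302 MPa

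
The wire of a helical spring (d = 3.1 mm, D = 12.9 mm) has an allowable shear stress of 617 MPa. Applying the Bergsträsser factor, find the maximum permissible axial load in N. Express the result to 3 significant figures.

409 N

C = D/d = 12.9/3.1 = 4.1613
K_B = (4C+2)/(4C−3) = 18.645/13.645 = 1.3664
τ_max = K·8FD/(πd³) → F_max = τ_allow·πd³/(8DK)
F_max = 617·π·3.1³/(8·12.9·1.3664) = 57746/141.02 = 409.5 N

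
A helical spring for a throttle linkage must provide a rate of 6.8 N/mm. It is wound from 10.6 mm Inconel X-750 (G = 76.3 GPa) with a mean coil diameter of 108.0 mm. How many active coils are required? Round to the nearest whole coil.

14

N_a = Gd⁴/(8D³k) = (76.3×10³ × 10.6⁴)/(8 × 108.0³ × 6.8)
    = 9.6327e+08 / 6.85283e+07 = 14.06 → 14 coils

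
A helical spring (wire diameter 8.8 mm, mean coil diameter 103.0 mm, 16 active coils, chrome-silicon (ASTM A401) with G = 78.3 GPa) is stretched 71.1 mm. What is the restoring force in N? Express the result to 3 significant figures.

k = Gd⁴/(8D³N_a) = (78.3×10³)(8.8⁴)/(8·103.0³·16) = 3.3572 N/mm
F = k·δ = 3.3572 × 71.1 = 238.69 N

239 N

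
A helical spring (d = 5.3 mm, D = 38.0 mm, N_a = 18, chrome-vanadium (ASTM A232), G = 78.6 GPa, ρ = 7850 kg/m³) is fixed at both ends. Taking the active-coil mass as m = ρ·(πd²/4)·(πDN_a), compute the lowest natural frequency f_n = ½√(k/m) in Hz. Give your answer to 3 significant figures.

72.6 Hz

k = Gd⁴/(8D³N_a) = (78.6×10³)(5.3⁴)/(8·38.0³·18) = 7.849 N/mm = 7849 N/m
Wire length L = πDN_a = π·38.0·18 = 2148.8 mm
m = ρ·(πd²/4)·L = 7850 × 22.062×10⁻⁶ m² × 2.1488 m = 0.37215 kg
f_n = ½√(k/m) = 0.5·√(7849/0.37215) = 0.5·√(21091) = 72.614 Hz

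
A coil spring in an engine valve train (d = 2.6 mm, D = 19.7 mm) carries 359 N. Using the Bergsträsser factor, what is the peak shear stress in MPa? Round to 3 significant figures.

1210 MPa

Spring index C = D/d = 19.7/2.6 = 7.5769
K_B = (4C+2)/(4C−3) = 32.308/27.308 = 1.1831
τ₀ = 8FD/(πd³) = 8·359·19.7/(π·2.6³) = 56578.4/55.217 = 1024.7 MPa
τ_max = K·τ₀ = 1.1831 × 1024.7 = 1212.3 MPa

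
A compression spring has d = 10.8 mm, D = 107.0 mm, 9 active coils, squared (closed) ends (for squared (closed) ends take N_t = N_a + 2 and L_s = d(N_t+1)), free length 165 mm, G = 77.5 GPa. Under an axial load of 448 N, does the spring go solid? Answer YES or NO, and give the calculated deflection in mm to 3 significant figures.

YES, δ = 37.5 mm

k = Gd⁴/(8D³N_a) = (77.5×10³)(10.8⁴)/(8·107.0³·9) = 11.954 N/mm
N_t = 11; L_s = 10.8·12 = 129.6 mm; δ_solid = L₀ − L_s = 165 − 129.6 = 35.4 mm
δ = F/k = 448/11.954 = 37.477 mm
δ ≥ δ_solid → spring goes solid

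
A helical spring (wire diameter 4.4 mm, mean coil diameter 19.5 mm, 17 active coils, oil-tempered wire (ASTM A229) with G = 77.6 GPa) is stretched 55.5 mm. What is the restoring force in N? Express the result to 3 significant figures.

k = Gd⁴/(8D³N_a) = (77.6×10³)(4.4⁴)/(8·19.5³·17) = 28.842 N/mm
F = k·δ = 28.842 × 55.5 = 1600.7 N

1600 N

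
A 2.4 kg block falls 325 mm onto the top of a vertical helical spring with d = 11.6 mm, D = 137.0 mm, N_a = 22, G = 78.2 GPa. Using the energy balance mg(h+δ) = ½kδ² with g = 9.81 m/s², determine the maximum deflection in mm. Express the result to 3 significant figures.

k = Gd⁴/(8D³N_a) = (78.2×10³)(11.6⁴)/(8·137.0³·22) = 3.1287 N/mm
W = mg = 2.4 × 9.81 = 23.544 N
½kδ² − Wδ − Wh = 0 → δ = (W + √(W² + 2kWh))/k
δ = (23.544 + √(554.32 + 47880.4))/3.1287 = (23.544 + 220.08)/3.1287 = 77.867 mm

77.9 mm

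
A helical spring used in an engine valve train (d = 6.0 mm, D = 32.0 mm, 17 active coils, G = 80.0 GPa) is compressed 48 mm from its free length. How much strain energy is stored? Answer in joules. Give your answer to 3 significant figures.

k = Gd⁴/(8D³N_a) = (80.0×10³)(6.0⁴)/(8·32.0³·17) = 23.265 N/mm
U = ½kδ² = 0.5 × 23.265 × 48² = 26801 N·mm = 26.801 J

26.8 J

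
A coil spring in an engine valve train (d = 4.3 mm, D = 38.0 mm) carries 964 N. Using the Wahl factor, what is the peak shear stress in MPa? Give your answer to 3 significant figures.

1370 MPa

Spring index C = D/d = 38.0/4.3 = 8.8372
K_W = (4C−1)/(4C−4) + 0.615/C = 34.349/31.349 + 0.0696 = 1.1653
τ₀ = 8FD/(πd³) = 8·964·38.0/(π·4.3³) = 293056/249.78 = 1173.3 MPa
τ_max = K·τ₀ = 1.1653 × 1173.3 = 1367.2 MPa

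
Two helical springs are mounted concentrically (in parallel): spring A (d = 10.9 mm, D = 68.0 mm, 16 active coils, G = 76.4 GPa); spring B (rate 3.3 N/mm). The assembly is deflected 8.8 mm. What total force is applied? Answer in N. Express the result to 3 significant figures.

k_A = Gd⁴/(8D³N_a) = (76.4×10³)(10.9⁴)/(8·68.0³·16) = 26.796 N/mm
Parallel: k_eq = 26.796 + 3.3 = 30.096 N/mm
F = k_eq·δ = 30.096·8.8 = 264.84 N

265 N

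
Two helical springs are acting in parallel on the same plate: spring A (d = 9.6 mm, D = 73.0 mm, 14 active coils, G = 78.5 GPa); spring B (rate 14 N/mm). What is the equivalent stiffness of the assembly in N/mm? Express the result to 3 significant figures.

k_A = Gd⁴/(8D³N_a) = (78.5×10³)(9.6⁴)/(8·73.0³·14) = 15.303 N/mm
Parallel: k_eq = 15.303 + 14 = 29.303 N/mm

29.3 N/mm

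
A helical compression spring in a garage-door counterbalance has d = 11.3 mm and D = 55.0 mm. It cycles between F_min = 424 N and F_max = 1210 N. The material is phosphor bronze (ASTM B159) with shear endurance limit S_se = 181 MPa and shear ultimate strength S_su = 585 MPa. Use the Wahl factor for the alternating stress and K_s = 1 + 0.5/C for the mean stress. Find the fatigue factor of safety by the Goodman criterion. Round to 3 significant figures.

2.34

C = D/d = 55.0/11.3 = 4.8673; K_W = (4C−1)/(4C−4)+0.615/C = 1.3203; K_s = 1+0.5/C = 1.1027
F_a = (F_max−F_min)/2 = 393 N; F_m = (F_max+F_min)/2 = 817 N
τ_a = K_W·8F_aD/(πd³) = 1.3203 × 38.147 = 50.365 MPa
τ_m = K_s·8F_mD/(πd³) = 1.1027 × 79.303 = 87.45 MPa
Goodman: 1/n_f = τ_a/S_se + τ_m/S_su = 50.365/181 + 87.45/585 = 0.27826 + 0.14949 = 0.42775
n_f = 1/0.42775 = 2.338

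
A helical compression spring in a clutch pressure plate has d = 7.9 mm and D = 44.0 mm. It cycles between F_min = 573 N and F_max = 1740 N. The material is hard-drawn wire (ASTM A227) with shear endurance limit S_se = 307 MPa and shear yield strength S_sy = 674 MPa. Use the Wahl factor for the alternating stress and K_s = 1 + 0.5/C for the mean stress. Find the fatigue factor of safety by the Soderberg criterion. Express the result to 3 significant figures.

C = D/d = 44.0/7.9 = 5.5696; K_W = (4C−1)/(4C−4)+0.615/C = 1.2745; K_s = 1+0.5/C = 1.0898
F_a = (F_max−F_min)/2 = 583.5 N; F_m = (F_max+F_min)/2 = 1156.5 N
τ_a = K_W·8F_aD/(πd³) = 1.2745 × 132.6 = 169.01 MPa
τ_m = K_s·8F_mD/(πd³) = 1.0898 × 262.82 = 286.41 MPa
Soderberg: 1/n_f = τ_a/S_se + τ_m/S_sy = 169.01/307 + 286.41/674 = 0.55052 + 0.42495 = 0.97546
n_f = 1/0.97546 = 1.025

1.03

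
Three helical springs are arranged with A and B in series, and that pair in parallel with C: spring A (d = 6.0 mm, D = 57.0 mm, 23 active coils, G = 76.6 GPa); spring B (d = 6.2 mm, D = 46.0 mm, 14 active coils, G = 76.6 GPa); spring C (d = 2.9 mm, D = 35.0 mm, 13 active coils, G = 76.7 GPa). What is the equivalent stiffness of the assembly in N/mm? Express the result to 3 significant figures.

k_A = Gd⁴/(8D³N_a) = (76.6×10³)(6.0⁴)/(8·57.0³·23) = 2.9133 N/mm
k_B = Gd⁴/(8D³N_a) = (76.6×10³)(6.2⁴)/(8·46.0³·14) = 10.383 N/mm
k_C = Gd⁴/(8D³N_a) = (76.7×10³)(2.9⁴)/(8·35.0³·13) = 1.2166 N/mm
Springs A,B series: k_AB = 1/(1/2.9133+1/10.383) = 2.275 N/mm; parallel with C: k_eq = 2.275+1.2166 = 3.4916 N/mm

3.49 N/mm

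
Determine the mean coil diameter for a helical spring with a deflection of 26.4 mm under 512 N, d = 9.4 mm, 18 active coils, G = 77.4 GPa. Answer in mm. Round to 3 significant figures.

60.0 mm

Required rate k = F/δ = 512/26.4 = 19.394 N/mm
D = (Gd⁴/(8N_a·k))^(1/3) = (77.4×10³·9.4⁴/(8·18·19.394))^(1/3)
  = (216383)^(1/3) = 60.0355 mm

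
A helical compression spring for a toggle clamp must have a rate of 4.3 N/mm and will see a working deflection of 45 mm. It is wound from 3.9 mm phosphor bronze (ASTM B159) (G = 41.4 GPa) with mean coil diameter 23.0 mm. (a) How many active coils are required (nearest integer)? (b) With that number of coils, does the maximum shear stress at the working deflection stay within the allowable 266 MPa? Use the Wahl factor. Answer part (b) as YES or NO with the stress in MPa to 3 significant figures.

N_a = Gd⁴/(8D³k) = (41.4×10³)(3.9⁴)/(8·23.0³·4.3) = 22.88 → N_a = 23
Actual rate k = Gd⁴/(8D³·23) = 4.2782 N/mm
Working load F = kδ = 4.2782·45 = 192.52 N
C = 23.0/3.9 = 5.8974; K_W = (4C−1)/(4C−4)+0.615/C = 1.2574
τ_max = K_W·8FD/(πd³) = 1.2574·190.08 = 239.02 MPa
τ_max ≤ 266 MPa → acceptable

(a) 23 coils; (b) YES, τ_max = 239 MPa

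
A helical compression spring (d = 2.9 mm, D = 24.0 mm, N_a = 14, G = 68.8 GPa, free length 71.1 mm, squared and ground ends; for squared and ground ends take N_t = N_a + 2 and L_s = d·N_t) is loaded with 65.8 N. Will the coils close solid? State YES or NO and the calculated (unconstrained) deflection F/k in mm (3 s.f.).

NO, δ = 20.9 mm

k = Gd⁴/(8D³N_a) = (68.8×10³)(2.9⁴)/(8·24.0³·14) = 3.1429 N/mm
N_t = 16; L_s = 2.9·16 = 46.4 mm; δ_solid = L₀ − L_s = 71.1 − 46.4 = 24.7 mm
δ = F/k = 65.8/3.1429 = 20.936 mm
δ < δ_solid → spring does not go solid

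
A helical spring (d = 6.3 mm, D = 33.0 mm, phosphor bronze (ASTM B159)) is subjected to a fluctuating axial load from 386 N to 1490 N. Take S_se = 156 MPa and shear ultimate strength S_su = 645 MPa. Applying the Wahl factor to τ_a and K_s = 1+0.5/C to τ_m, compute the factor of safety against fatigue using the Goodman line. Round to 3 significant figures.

0.482

C = D/d = 33.0/6.3 = 5.2381; K_W = (4C−1)/(4C−4)+0.615/C = 1.2944; K_s = 1+0.5/C = 1.0955
F_a = (F_max−F_min)/2 = 552 N; F_m = (F_max+F_min)/2 = 938 N
τ_a = K_W·8F_aD/(πd³) = 1.2944 × 185.51 = 240.12 MPa
τ_m = K_s·8F_mD/(πd³) = 1.0955 × 315.24 = 345.33 MPa
Goodman: 1/n_f = τ_a/S_se + τ_m/S_su = 240.12/156 + 345.33/645 = 1.53924 + 0.53539 = 2.0746
n_f = 1/2.0746 = 0.482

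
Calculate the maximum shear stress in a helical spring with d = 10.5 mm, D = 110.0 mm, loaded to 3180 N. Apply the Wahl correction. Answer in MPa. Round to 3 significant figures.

Spring index C = D/d = 110.0/10.5 = 10.4762
K_W = (4C−1)/(4C−4) + 0.615/C = 40.905/37.905 + 0.0587 = 1.1379
τ₀ = 8FD/(πd³) = 8·3180·110.0/(π·10.5³) = 2.7984e+06/3636.8 = 769.47 MPa
τ_max = K·τ₀ = 1.1379 × 769.47 = 875.54 MPa

876 MPa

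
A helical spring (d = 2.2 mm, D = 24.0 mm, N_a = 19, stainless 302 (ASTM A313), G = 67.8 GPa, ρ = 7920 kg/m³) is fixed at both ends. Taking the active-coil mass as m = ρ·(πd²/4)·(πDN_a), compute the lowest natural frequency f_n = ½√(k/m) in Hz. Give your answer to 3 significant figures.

k = Gd⁴/(8D³N_a) = (67.8×10³)(2.2⁴)/(8·24.0³·19) = 0.75586 N/mm = 755.86 N/m
Wire length L = πDN_a = π·24.0·19 = 1432.6 mm
m = ρ·(πd²/4)·L = 7920 × 3.8013×10⁻⁶ m² × 1.4326 m = 0.04313 kg
f_n = ½√(k/m) = 0.5·√(755.86/0.04313) = 0.5·√(17525) = 66.192 Hz

66.2 Hz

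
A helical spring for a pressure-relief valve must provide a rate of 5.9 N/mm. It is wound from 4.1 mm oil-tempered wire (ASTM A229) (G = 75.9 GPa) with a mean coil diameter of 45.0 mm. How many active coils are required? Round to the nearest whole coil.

N_a = Gd⁴/(8D³k) = (75.9×10³ × 4.1⁴)/(8 × 45.0³ × 5.9)
    = 2.14475e+07 / 4.3011e+06 = 4.987 → 5 coils

5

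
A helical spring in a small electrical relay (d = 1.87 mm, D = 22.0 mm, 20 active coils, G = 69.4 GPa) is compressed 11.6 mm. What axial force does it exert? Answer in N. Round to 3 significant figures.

k = Gd⁴/(8D³N_a) = (69.4×10³)(1.87⁴)/(8·22.0³·20) = 0.49812 N/mm
F = k·δ = 0.49812 × 11.6 = 5.7782 N

5.78 N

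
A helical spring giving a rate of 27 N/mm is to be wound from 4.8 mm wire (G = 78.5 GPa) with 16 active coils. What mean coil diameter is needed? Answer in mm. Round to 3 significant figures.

D = (Gd⁴/(8N_a·k))^(1/3) = (78.5×10³·4.8⁴/(8·16·27))^(1/3)
  = (12057.6)^(1/3) = 22.9309 mm

22.9 mm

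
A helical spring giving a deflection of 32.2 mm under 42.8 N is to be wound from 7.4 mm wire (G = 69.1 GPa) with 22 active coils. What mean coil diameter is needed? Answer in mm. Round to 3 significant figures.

Required rate k = F/δ = 42.8/32.2 = 1.3292 N/mm
D = (Gd⁴/(8N_a·k))^(1/3) = (69.1×10³·7.4⁴/(8·22·1.3292))^(1/3)
  = (885736)^(1/3) = 96.0362 mm

96.0 mm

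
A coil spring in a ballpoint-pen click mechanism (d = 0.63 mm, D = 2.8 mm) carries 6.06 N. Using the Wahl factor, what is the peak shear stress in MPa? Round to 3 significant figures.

234 MPa

Spring index C = D/d = 2.8/0.63 = 4.4444
K_W = (4C−1)/(4C−4) + 0.615/C = 16.778/13.778 + 0.1384 = 1.3561
τ₀ = 8FD/(πd³) = 8·6.06·2.8/(π·0.63³) = 135.744/0.78555 = 172.8 MPa
τ_max = K·τ₀ = 1.3561 × 172.8 = 234.34 MPa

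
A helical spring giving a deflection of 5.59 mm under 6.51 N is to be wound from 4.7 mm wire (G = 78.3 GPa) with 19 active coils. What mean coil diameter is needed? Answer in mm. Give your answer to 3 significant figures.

60.0 mm

Required rate k = F/δ = 6.51/5.59 = 1.1646 N/mm
D = (Gd⁴/(8N_a·k))^(1/3) = (78.3×10³·4.7⁴/(8·19·1.1646))^(1/3)
  = (215844)^(1/3) = 59.9856 mm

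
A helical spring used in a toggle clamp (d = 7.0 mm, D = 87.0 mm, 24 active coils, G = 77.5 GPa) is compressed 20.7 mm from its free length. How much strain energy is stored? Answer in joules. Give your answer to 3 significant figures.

k = Gd⁴/(8D³N_a) = (77.5×10³)(7.0⁴)/(8·87.0³·24) = 1.4718 N/mm
U = ½kδ² = 0.5 × 1.4718 × 20.7² = 315.32 N·mm = 0.31532 J

0.315 J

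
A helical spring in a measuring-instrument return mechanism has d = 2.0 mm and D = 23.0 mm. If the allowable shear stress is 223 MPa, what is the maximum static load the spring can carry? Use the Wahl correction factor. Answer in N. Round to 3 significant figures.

C = D/d = 23.0/2.0 = 11.5000
K_W = (4C−1)/(4C−4) + 0.615/C = 45.000/42.000 + 0.0535 = 1.1249
τ_max = K·8FD/(πd³) → F_max = τ_allow·πd³/(8DK)
F_max = 223·π·2.0³/(8·23.0·1.1249) = 5604.6/206.98 = 27.078 N

27.1 N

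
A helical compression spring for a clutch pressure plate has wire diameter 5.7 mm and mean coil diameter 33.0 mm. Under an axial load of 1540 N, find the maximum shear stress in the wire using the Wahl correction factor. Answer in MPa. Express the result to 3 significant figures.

Spring index C = D/d = 33.0/5.7 = 5.7895
K_W = (4C−1)/(4C−4) + 0.615/C = 22.158/19.158 + 0.1062 = 1.2628
τ₀ = 8FD/(πd³) = 8·1540·33.0/(π·5.7³) = 406560/581.8 = 698.8 MPa
τ_max = K·τ₀ = 1.2628 × 698.8 = 882.45 MPa

882 MPa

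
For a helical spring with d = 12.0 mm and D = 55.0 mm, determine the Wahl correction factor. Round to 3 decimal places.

1.343

C = D/d = 55.0/12.0 = 4.5833
K_W = (4C−1)/(4C−4) + 0.615/C = 17.333/14.333 + 0.1342 = 1.3435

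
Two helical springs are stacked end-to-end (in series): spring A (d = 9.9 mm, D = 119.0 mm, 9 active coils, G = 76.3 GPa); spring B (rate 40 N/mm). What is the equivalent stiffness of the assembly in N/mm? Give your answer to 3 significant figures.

5.25 N/mm

k_A = Gd⁴/(8D³N_a) = (76.3×10³)(9.9⁴)/(8·119.0³·9) = 6.0408 N/mm
Series: 1/k_eq = 1/6.0408 + 1/40 = 0.19054; k_eq = 5.2482 N/mm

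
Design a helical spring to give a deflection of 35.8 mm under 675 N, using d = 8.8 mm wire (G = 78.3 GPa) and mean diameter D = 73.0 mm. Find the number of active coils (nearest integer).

8

Required rate k = F/δ = 675/35.8 = 18.855 N/mm
N_a = Gd⁴/(8D³k) = (78.3×10³ × 8.8⁴)/(8 × 73.0³ × 18.855)
    = 4.69561e+08 / 5.86785e+07 = 8.002 → 8 coils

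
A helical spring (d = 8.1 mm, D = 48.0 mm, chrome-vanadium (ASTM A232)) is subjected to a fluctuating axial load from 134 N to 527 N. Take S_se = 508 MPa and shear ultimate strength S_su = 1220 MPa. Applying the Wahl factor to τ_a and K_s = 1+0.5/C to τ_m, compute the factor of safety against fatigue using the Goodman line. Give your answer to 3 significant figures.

C = D/d = 48.0/8.1 = 5.9259; K_W = (4C−1)/(4C−4)+0.615/C = 1.2560; K_s = 1+0.5/C = 1.0844
F_a = (F_max−F_min)/2 = 196.5 N; F_m = (F_max+F_min)/2 = 330.5 N
τ_a = K_W·8F_aD/(πd³) = 1.2560 × 45.195 = 56.766 MPa
τ_m = K_s·8F_mD/(πd³) = 1.0844 × 76.015 = 82.428 MPa
Goodman: 1/n_f = τ_a/S_se + τ_m/S_su = 56.766/508 + 82.428/1220 = 0.11174 + 0.06756 = 0.17931
n_f = 1/0.17931 = 5.577

5.58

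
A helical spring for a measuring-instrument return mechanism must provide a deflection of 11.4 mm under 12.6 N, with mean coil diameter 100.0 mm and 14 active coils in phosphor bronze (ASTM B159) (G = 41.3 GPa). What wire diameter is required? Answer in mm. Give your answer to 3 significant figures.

Required rate k = F/δ = 12.6/11.4 = 1.1053 N/mm
d = (8D³N_a·k / G)^(1/4) = (8·100.0³·14·1.1053 / (41.3×10³))^0.25
  = (2997.3)^0.25 = 7.3992 mm

7.40 mm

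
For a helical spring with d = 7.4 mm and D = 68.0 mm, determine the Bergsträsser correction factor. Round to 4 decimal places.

1.1481

C = D/d = 68.0/7.4 = 9.1892
K_B = (4C+2)/(4C−3) = 38.757/33.757 = 1.1481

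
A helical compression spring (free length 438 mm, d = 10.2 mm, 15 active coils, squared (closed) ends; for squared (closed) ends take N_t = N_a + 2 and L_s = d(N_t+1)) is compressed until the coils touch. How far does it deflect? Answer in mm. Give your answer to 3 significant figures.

N_t = 17; L_s = 10.2·18 = 183.6 mm
δ_solid = L₀ − L_s = 438 − 183.6 = 254.4 mm

254 mm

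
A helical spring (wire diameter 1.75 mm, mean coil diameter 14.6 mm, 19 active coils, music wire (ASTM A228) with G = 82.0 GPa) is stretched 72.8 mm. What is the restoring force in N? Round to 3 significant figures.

118 N

k = Gd⁴/(8D³N_a) = (82.0×10³)(1.75⁴)/(8·14.6³·19) = 1.6258 N/mm
F = k·δ = 1.6258 × 72.8 = 118.36 N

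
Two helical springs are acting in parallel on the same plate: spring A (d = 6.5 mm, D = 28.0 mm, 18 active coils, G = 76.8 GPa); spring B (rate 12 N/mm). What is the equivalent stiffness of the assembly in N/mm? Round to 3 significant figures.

k_A = Gd⁴/(8D³N_a) = (76.8×10³)(6.5⁴)/(8·28.0³·18) = 43.369 N/mm
Parallel: k_eq = 43.369 + 12 = 55.369 N/mm

55.4 N/mm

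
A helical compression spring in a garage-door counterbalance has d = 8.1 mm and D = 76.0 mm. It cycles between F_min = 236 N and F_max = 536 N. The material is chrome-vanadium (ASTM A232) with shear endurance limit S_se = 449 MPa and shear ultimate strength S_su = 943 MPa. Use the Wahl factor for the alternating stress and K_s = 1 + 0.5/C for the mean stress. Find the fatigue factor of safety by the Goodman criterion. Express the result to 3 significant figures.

C = D/d = 76.0/8.1 = 9.3827; K_W = (4C−1)/(4C−4)+0.615/C = 1.1550; K_s = 1+0.5/C = 1.0533
F_a = (F_max−F_min)/2 = 150 N; F_m = (F_max+F_min)/2 = 386 N
τ_a = K_W·8F_aD/(πd³) = 1.1550 × 54.625 = 63.093 MPa
τ_m = K_s·8F_mD/(πd³) = 1.0533 × 140.57 = 148.06 MPa
Goodman: 1/n_f = τ_a/S_se + τ_m/S_su = 63.093/449 + 148.06/943 = 0.14052 + 0.15701 = 0.29753
n_f = 1/0.29753 = 3.361

3.36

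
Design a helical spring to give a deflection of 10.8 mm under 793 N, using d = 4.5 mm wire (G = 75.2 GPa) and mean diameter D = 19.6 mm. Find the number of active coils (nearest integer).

Required rate k = F/δ = 793/10.8 = 73.426 N/mm
N_a = Gd⁴/(8D³k) = (75.2×10³ × 4.5⁴)/(8 × 19.6³ × 73.426)
    = 3.08367e+07 / 4.42291e+06 = 6.972 → 7 coils

7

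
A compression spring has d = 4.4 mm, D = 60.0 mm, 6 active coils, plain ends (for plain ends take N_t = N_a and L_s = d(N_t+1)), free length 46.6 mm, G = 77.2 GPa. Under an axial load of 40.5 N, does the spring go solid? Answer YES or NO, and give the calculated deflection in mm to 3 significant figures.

NO, δ = 14.5 mm

k = Gd⁴/(8D³N_a) = (77.2×10³)(4.4⁴)/(8·60.0³·6) = 2.7908 N/mm
N_t = 6; L_s = 4.4·7 = 30.8 mm; δ_solid = L₀ − L_s = 46.6 − 30.8 = 15.8 mm
δ = F/k = 40.5/2.7908 = 14.512 mm
δ < δ_solid → spring does not go solid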